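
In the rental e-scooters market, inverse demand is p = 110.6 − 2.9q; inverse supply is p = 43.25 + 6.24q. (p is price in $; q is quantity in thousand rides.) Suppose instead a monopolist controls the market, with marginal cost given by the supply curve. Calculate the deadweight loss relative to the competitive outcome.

Competitive equilibrium: 110.6 − 2.9q = 43.25 + 6.24q → q* = 7.3687, p* = 89.2307.
Marginal revenue: MR = 110.6 − 5.8q. Set MR = MC: 110.6 − 5.8q = 43.25 + 6.24q → q_m = 5.5939.
Price p_m = 110.6 − 2.9·5.5939 = 94.3777; MC(q_m) = 43.25 + 6.24·5.5939 = 78.1559.
Competitive q* = 7.3687, so Δq = 1.7748; wedge = 94.3777 − 78.1559 = 16.2218.
Deadweight loss = ½ × 1.7748 × 16.2218 = $14.40 thousand.

$14.40 thousand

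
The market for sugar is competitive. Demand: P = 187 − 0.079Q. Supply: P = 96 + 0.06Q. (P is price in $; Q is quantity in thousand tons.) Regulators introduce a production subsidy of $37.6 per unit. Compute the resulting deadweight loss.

$5085.47 thousand

Competitive equilibrium: 187 − 0.079Q = 96 + 0.06Q → Q* = 654.6763, P* = 135.2806.
The subsidy lowers effective supply by 37.6: P = 58.4 + 0.06Q.
New quantity: 187 − 0.079Q = 58.4 + 0.06Q → Q' = 925.1799.
Overproduction ΔQ = 925.1799 − 654.6763 = 270.5036; wedge = subsidy = 37.6.
DWL = ½ × 270.5036 × 37.6 = $5085.47 thousand.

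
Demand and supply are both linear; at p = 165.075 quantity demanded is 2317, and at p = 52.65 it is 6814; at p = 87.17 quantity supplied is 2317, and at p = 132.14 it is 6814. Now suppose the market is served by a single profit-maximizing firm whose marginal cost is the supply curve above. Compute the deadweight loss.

Demand slope = (52.65 − 165.075)/(6814 − 2317) = −0.025, so p = 223 − 0.025q.
Supply slope = (132.14 − 87.17)/(6814 − 2317) = 0.01, so p = 64 + 0.01q.
Competitive equilibrium: 223 − 0.025q = 64 + 0.01q → q* = 4542.8571, p* = 109.4286.
Marginal revenue: MR = 223 − 0.05q. Set MR = MC: 223 − 0.05q = 64 + 0.01q → q_m = 2650.
Price p_m = 223 − 0.025·2650 = 156.75; MC(q_m) = 64 + 0.01·2650 = 90.5.
Competitive q* = 4542.8571, so Δq = 1892.8571; wedge = 156.75 − 90.5 = 66.25.
Welfare loss = ½ × 1892.8571 × 66.25 = 62700.89.

62700.89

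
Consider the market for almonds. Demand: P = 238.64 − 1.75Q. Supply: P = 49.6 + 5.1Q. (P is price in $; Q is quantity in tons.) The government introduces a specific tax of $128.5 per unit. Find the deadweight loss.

$1205.27

Competitive equilibrium: 238.64 − 1.75Q = 49.6 + 5.1Q → Q* = 27.5971, P* = 190.3451.
With the tax, the buyer price exceeds the seller price by 128.5: (238.64 − 1.75Q) − (49.6 + 5.1Q) = 128.5 → Q' = 8.838.
ΔQ = 27.5971 − 8.838 = 18.7591; the wedge equals the tax, 128.5.
Deadweight loss = ½ × 18.7591 × 128.5 = $1205.27.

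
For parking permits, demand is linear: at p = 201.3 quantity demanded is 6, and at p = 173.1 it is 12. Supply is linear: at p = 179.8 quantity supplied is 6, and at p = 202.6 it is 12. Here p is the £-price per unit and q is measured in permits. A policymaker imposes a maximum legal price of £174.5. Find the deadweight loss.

Demand slope = (173.1 − 201.3)/(12 − 6) = −4.7, so p = 229.5 − 4.7q.
Supply slope = (202.6 − 179.8)/(12 − 6) = 3.8, so p = 157 + 3.8q.
Competitive equilibrium: 229.5 − 4.7q = 157 + 3.8q → q* = 8.52941, p* = 189.41176.
At the ceiling p = 174.5, quantity supplied = (174.5 − 157)/3.8 = 4.60526.
Willingness to pay at q' = 4.60526: 229.5 − 4.7·4.60526 = 207.85528.
Δq = 8.52941 − 4.60526 = 3.92415; wedge = 207.85528 − 174.5 = 33.35528.
Welfare loss = ½ × 3.92415 × 33.35528 = £65.45.

£65.45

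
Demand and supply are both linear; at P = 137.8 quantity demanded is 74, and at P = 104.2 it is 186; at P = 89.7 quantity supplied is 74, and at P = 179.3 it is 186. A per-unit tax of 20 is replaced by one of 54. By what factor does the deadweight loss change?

Demand slope = (104.2 − 137.8)/(186 − 74) = −0.3, so P = 160 − 0.3Q.
Supply slope = (179.3 − 89.7)/(186 − 74) = 0.8, so P = 30.5 + 0.8Q.
Competitive equilibrium: 160 − 0.3Q = 30.5 + 0.8Q → Q* = 117.7273, P* = 124.6818.
For a per-unit tax t: ΔQ = t/1.1, so DWL = ½·t·(t/1.1) = t²/2.2.
At t = 20: DWL = 181.818. At t = 54: DWL = 1325.455.
Ratio = (54/20)² = 7.29.

7.29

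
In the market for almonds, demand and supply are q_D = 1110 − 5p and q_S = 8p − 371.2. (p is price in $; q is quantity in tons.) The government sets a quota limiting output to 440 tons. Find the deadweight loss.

In inverse form: demand p = 222 − 0.2q, supply p = 46.4 + 0.125q.
Competitive equilibrium: 222 − 0.2q = 46.4 + 0.125q → q* = 540.3077, p* = 113.9385.
At q = 440: demand price = 222 − 0.2·440 = 134; supply price = 46.4 + 0.125·440 = 101.4.
Δq = 540.3077 − 440 = 100.3077; wedge = 134 − 101.4 = 32.6.
DWL = ½ × 100.3077 × 32.6 = $1635.02.

$1635.02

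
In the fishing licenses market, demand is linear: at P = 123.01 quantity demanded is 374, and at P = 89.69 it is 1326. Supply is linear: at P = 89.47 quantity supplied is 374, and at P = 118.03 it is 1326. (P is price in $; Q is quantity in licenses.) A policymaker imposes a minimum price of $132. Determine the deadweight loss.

$19412.52

Demand slope = (89.69 − 123.01)/(1326 − 374) = −0.035, so P = 136.1 − 0.035Q.
Supply slope = (118.03 − 89.47)/(1326 − 374) = 0.03, so P = 78.25 + 0.03Q.
Competitive equilibrium: 136.1 − 0.035Q = 78.25 + 0.03Q → Q* = 890, P* = 104.95.
At the floor P = 132, quantity demanded = (136.1 − 132)/0.035 = 117.142857.
Sellers' marginal cost at Q' = 117.142857: 78.25 + 0.03·117.142857 = 81.764286.
ΔQ = 890 − 117.142857 = 772.857143; wedge = 132 − 81.764286 = 50.235714.
Welfare loss = ½ × 772.857143 × 50.235714 = $19412.52.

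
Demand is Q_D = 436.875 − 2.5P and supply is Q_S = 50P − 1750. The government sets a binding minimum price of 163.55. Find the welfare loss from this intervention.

In inverse form: demand P = 174.75 − 0.4Q, supply P = 35 + 0.02Q.
Competitive equilibrium: 174.75 − 0.4Q = 35 + 0.02Q → Q* = 332.7381, P* = 41.6548.
At the floor P = 163.55, quantity demanded = (174.75 − 163.55)/0.4 = 28.
Sellers' marginal cost at Q' = 28: 35 + 0.02·28 = 35.56.
ΔQ = 332.7381 − 28 = 304.7381; wedge = 163.55 − 35.56 = 127.99.
Deadweight loss = ½ × 304.7381 × 127.99 = 19501.71.

19501.71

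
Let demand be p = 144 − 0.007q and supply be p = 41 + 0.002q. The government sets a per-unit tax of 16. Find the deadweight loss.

Competitive equilibrium: 144 − 0.007q = 41 + 0.002q → q* = 11444.4444, p* = 63.8889.
With the tax, the buyer price exceeds the seller price by 16: (144 − 0.007q) − (41 + 0.002q) = 16 → q' = 9666.6667.
Δq = 11444.4444 − 9666.6667 = 1777.7777; the wedge equals the tax, 16.
The triangle = ½ × 1777.7777 × 16 = 14222.22.

14222.22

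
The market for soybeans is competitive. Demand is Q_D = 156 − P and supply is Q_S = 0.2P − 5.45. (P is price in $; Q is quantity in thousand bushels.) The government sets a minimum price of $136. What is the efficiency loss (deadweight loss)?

In inverse form: demand P = 156 − Q, supply P = 27.25 + 5Q.
Competitive equilibrium: 156 − Q = 27.25 + 5Q → Q* = 21.4583, P* = 134.5417.
At the floor P = 136, quantity demanded = (156 − 136)/1 = 20.
Sellers' marginal cost at Q' = 20: 27.25 + 5·20 = 127.25.
ΔQ = 21.4583 − 20 = 1.4583; wedge = 136 − 127.25 = 8.75.
DWL = ½ × 1.4583 × 8.75 = $6.38 thousand.

$6.38 thousand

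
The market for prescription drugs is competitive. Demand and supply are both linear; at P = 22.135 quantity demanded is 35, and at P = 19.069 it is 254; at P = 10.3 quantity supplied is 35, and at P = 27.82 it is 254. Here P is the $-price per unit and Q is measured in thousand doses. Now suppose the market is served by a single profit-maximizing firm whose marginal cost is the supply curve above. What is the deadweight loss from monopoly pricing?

$20.45 thousand

Demand slope = (19.069 − 22.135)/(254 − 35) = −0.014, so P = 22.625 − 0.014Q.
Supply slope = (27.82 − 10.3)/(254 − 35) = 0.08, so P = 7.5 + 0.08Q.
Competitive equilibrium: 22.625 − 0.014Q = 7.5 + 0.08Q → Q* = 160.9043, P* = 20.3723.
Marginal revenue: MR = 22.625 − 0.028Q. Set MR = MC: 22.625 − 0.028Q = 7.5 + 0.08Q → Q_m = 140.0463.
Price P_m = 22.625 − 0.014·140.0463 = 20.6644; MC(Q_m) = 7.5 + 0.08·140.0463 = 18.7037.
Competitive Q* = 160.9043, so ΔQ = 20.858; wedge = 20.6644 − 18.7037 = 1.9607.
Welfare loss = ½ × 20.858 × 1.9607 = $20.45 thousand.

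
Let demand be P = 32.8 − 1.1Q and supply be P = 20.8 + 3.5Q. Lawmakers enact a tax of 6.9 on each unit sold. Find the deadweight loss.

5.175

Competitive equilibrium: 32.8 − 1.1Q = 20.8 + 3.5Q → Q* = 2.6087, P* = 29.9304.
With the tax, the buyer price exceeds the seller price by 6.9: (32.8 − 1.1Q) − (20.8 + 3.5Q) = 6.9 → Q' = 1.1087.
ΔQ = 2.6087 − 1.1087 = 1.5; the wedge equals the tax, 6.9.
The triangle = ½ × 1.5 × 6.9 = 5.175.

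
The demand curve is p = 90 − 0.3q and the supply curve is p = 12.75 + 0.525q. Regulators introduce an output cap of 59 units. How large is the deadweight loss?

Competitive equilibrium: 90 − 0.3q = 12.75 + 0.525q → q* = 93.6364, p* = 61.9091.
At q = 59: demand price = 90 − 0.3·59 = 72.3; supply price = 12.75 + 0.525·59 = 43.725.
Δq = 93.6364 − 59 = 34.6364; wedge = 72.3 − 43.725 = 28.575.
Welfare loss = ½ × 34.6364 × 28.575 = 494.87.

494.87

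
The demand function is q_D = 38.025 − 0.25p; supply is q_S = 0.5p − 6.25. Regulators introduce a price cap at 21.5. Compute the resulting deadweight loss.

In inverse form: demand p = 152.1 − 4q, supply p = 12.5 + 2q.
Competitive equilibrium: 152.1 − 4q = 12.5 + 2q → q* = 23.26667, p* = 59.03333.
At the ceiling p = 21.5, quantity supplied = (21.5 − 12.5)/2 = 4.5.
Willingness to pay at q' = 4.5: 152.1 − 4·4.5 = 134.1.
Δq = 23.26667 − 4.5 = 18.76667; wedge = 134.1 − 21.5 = 112.6.
DWL = ½ × 18.76667 × 112.6 = 1056.56.

1056.56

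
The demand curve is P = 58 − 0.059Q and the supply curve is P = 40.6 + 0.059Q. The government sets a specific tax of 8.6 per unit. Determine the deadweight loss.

313.39

Competitive equilibrium: 58 − 0.059Q = 40.6 + 0.059Q → Q* = 147.4576, P* = 49.3.
With the tax, the buyer price exceeds the seller price by 8.6: (58 − 0.059Q) − (40.6 + 0.059Q) = 8.6 → Q' = 74.5763.
ΔQ = 147.4576 − 74.5763 = 72.8813; the wedge equals the tax, 8.6.
Welfare loss = ½ × 72.8813 × 8.6 = 313.39.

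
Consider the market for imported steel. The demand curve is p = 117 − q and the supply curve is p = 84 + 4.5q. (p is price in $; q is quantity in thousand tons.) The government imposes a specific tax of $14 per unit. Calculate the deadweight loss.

Competitive equilibrium: 117 − q = 84 + 4.5q → q* = 6, p* = 111.
With the tax, the buyer price exceeds the seller price by 14: (117 − q) − (84 + 4.5q) = 14 → q' = 3.4545.
Δq = 6 − 3.4545 = 2.5455; the wedge equals the tax, 14.
Welfare loss = ½ × 2.5455 × 14 = $17.82 thousand.

$17.82 thousand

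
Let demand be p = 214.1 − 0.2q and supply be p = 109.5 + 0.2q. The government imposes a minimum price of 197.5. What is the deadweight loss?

6372.45

Competitive equilibrium: 214.1 − 0.2q = 109.5 + 0.2q → q* = 261.5, p* = 161.8.
At the floor p = 197.5, quantity demanded = (214.1 − 197.5)/0.2 = 83.
Sellers' marginal cost at q' = 83: 109.5 + 0.2·83 = 126.1.
Δq = 261.5 − 83 = 178.5; wedge = 197.5 − 126.1 = 71.4.
Welfare loss = ½ × 178.5 × 71.4 = 6372.45.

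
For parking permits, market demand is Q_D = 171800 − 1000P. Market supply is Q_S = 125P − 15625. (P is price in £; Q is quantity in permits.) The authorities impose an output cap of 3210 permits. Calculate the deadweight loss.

In inverse form: demand P = 171.8 − 0.001Q, supply P = 125 + 0.008Q.
Competitive equilibrium: 171.8 − 0.001Q = 125 + 0.008Q → Q* = 5200, P* = 166.6.
At Q = 3210: demand price = 171.8 − 0.001·3210 = 168.59; supply price = 125 + 0.008·3210 = 150.68.
ΔQ = 5200 − 3210 = 1990; wedge = 168.59 − 150.68 = 17.91.
Welfare loss = ½ × 1990 × 17.91 = £17820.45.

£17820.45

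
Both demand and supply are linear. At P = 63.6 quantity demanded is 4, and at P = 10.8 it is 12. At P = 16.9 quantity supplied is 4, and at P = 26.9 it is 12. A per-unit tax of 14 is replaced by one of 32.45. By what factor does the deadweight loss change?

Demand slope = (10.8 − 63.6)/(12 − 4) = −6.6, so P = 90 − 6.6Q.
Supply slope = (26.9 − 16.9)/(12 − 4) = 1.25, so P = 11.9 + 1.25Q.
Competitive equilibrium: 90 − 6.6Q = 11.9 + 1.25Q → Q* = 9.949, P* = 24.3363.
For a per-unit tax t: ΔQ = t/7.85, so DWL = ½·t·(t/7.85) = t²/15.7.
At t = 14: DWL = 12.484. At t = 32.45: DWL = 67.070.
Ratio = (32.45/14)² = 5.372.

5.372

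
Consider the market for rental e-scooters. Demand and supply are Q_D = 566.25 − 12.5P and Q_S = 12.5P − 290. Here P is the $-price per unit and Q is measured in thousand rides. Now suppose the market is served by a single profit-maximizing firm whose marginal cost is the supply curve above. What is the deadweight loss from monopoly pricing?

In inverse form: demand P = 45.3 − 0.08Q, supply P = 23.2 + 0.08Q.
Competitive equilibrium: 45.3 − 0.08Q = 23.2 + 0.08Q → Q* = 138.125, P* = 34.25.
Marginal revenue: MR = 45.3 − 0.16Q. Set MR = MC: 45.3 − 0.16Q = 23.2 + 0.08Q → Q_m = 92.0833.
Price P_m = 45.3 − 0.08·92.0833 = 37.9333; MC(Q_m) = 23.2 + 0.08·92.0833 = 30.5667.
Competitive Q* = 138.125, so ΔQ = 46.0417; wedge = 37.9333 − 30.5667 = 7.3666.
Welfare loss = ½ × 46.0417 × 7.3666 = $169.59 thousand.

$169.59 thousand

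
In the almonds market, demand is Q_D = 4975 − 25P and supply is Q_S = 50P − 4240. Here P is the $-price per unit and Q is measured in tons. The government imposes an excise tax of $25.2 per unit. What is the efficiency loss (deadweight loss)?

$5292

In inverse form: demand P = 199 − 0.04Q, supply P = 84.8 + 0.02Q.
Competitive equilibrium: 199 − 0.04Q = 84.8 + 0.02Q → Q* = 1903.3333, P* = 122.8667.
With the tax, the buyer price exceeds the seller price by 25.2: (199 − 0.04Q) − (84.8 + 0.02Q) = 25.2 → Q' = 1483.3333.
ΔQ = 1903.3333 − 1483.3333 = 420; the wedge equals the tax, 25.2.
The triangle = ½ × 420 × 25.2 = $5292.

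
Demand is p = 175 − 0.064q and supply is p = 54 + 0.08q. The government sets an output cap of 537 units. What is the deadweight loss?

Competitive equilibrium: 175 − 0.064q = 54 + 0.08q → q* = 840.2778, p* = 121.2222.
At q = 537: demand price = 175 − 0.064·537 = 140.632; supply price = 54 + 0.08·537 = 96.96.
Δq = 840.2778 − 537 = 303.2778; wedge = 140.632 − 96.96 = 43.672.
Welfare loss = ½ × 303.2778 × 43.672 = 6622.37.

6622.37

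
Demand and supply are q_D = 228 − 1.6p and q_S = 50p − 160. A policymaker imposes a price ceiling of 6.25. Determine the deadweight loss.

In inverse form: demand p = 142.5 − 0.625q, supply p = 3.2 + 0.02q.
Competitive equilibrium: 142.5 − 0.625q = 3.2 + 0.02q → q* = 215.969, p* = 7.5194.
At the ceiling p = 6.25, quantity supplied = (6.25 − 3.2)/0.02 = 152.5.
Willingness to pay at q' = 152.5: 142.5 − 0.625·152.5 = 47.1875.
Δq = 215.969 − 152.5 = 63.469; wedge = 47.1875 − 6.25 = 40.9375.
The triangle = ½ × 63.469 × 40.9375 = 1299.13.

1299.13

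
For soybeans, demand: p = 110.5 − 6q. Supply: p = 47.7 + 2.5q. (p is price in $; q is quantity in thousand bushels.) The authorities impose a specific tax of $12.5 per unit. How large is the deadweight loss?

Competitive equilibrium: 110.5 − 6q = 47.7 + 2.5q → q* = 7.3882, p* = 66.1706.
With the tax, the buyer price exceeds the seller price by 12.5: (110.5 − 6q) − (47.7 + 2.5q) = 12.5 → q' = 5.9176.
Δq = 7.3882 − 5.9176 = 1.4706; the wedge equals the tax, 12.5.
Deadweight loss = ½ × 1.4706 × 12.5 = $9.19 thousand.

$9.19 thousand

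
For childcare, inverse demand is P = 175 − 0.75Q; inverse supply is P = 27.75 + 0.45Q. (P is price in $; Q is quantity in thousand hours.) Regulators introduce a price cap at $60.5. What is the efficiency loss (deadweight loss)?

Competitive equilibrium: 175 − 0.75Q = 27.75 + 0.45Q → Q* = 122.7083, P* = 82.9688.
At the ceiling P = 60.5, quantity supplied = (60.5 − 27.75)/0.45 = 72.7778.
Willingness to pay at Q' = 72.7778: 175 − 0.75·72.7778 = 120.4167.
ΔQ = 122.7083 − 72.7778 = 49.9305; wedge = 120.4167 − 60.5 = 59.9167.
Welfare loss = ½ × 49.9305 × 59.9167 = $1495.84 thousand.

$1495.84 thousand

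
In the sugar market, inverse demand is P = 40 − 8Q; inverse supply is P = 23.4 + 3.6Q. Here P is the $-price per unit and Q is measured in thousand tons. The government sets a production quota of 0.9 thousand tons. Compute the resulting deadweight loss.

Competitive equilibrium: 40 − 8Q = 23.4 + 3.6Q → Q* = 1.431, P* = 28.5517.
At Q = 0.9: demand price = 40 − 8·0.9 = 32.8; supply price = 23.4 + 3.6·0.9 = 26.64.
ΔQ = 1.431 − 0.9 = 0.531; wedge = 32.8 − 26.64 = 6.16.
Welfare loss = ½ × 0.531 × 6.16 = $1.64 thousand.

$1.64 thousand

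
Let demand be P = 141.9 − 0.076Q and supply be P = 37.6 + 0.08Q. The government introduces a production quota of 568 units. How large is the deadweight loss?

789.23

Competitive equilibrium: 141.9 − 0.076Q = 37.6 + 0.08Q → Q* = 668.5897, P* = 91.0872.
At Q = 568: demand price = 141.9 − 0.076·568 = 98.732; supply price = 37.6 + 0.08·568 = 83.04.
ΔQ = 668.5897 − 568 = 100.5897; wedge = 98.732 − 83.04 = 15.692.
DWL = ½ × 100.5897 × 15.692 = 789.23.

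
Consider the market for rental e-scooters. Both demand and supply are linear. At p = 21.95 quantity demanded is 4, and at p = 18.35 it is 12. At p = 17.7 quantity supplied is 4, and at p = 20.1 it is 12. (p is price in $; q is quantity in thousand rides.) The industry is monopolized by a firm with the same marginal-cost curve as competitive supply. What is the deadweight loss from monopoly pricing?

Demand slope = (18.35 − 21.95)/(12 − 4) = −0.45, so p = 23.75 − 0.45q.
Supply slope = (20.1 − 17.7)/(12 − 4) = 0.3, so p = 16.5 + 0.3q.
Competitive equilibrium: 23.75 − 0.45q = 16.5 + 0.3q → q* = 9.6667, p* = 19.4.
Marginal revenue: MR = 23.75 − 0.9q. Set MR = MC: 23.75 − 0.9q = 16.5 + 0.3q → q_m = 6.0417.
Price p_m = 23.75 − 0.45·6.0417 = 21.0312; MC(q_m) = 16.5 + 0.3·6.0417 = 18.3125.
Competitive q* = 9.6667, so Δq = 3.625; wedge = 21.0312 − 18.3125 = 2.7187.
DWL = ½ × 3.625 × 2.7187 = $4.93 thousand.

$4.93 thousand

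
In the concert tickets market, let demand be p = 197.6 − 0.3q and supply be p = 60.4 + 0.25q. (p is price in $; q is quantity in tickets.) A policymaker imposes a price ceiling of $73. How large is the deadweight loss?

$10896.25

Competitive equilibrium: 197.6 − 0.3q = 60.4 + 0.25q → q* = 249.45455, p* = 122.76364.
At the ceiling p = 73, quantity supplied = (73 − 60.4)/0.25 = 50.4.
Willingness to pay at q' = 50.4: 197.6 − 0.3·50.4 = 182.48.
Δq = 249.45455 − 50.4 = 199.05455; wedge = 182.48 − 73 = 109.48.
Welfare loss = ½ × 199.05455 × 109.48 = $10896.25.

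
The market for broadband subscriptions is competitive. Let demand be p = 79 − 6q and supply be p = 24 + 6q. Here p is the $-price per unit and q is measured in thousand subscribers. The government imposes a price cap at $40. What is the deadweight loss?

$22.04 thousand

Competitive equilibrium: 79 − 6q = 24 + 6q → q* = 4.5833, p* = 51.5.
At the ceiling p = 40, quantity supplied = (40 − 24)/6 = 2.6667.
Willingness to pay at q' = 2.6667: 79 − 6·2.6667 = 62.9998.
Δq = 4.5833 − 2.6667 = 1.9166; wedge = 62.9998 − 40 = 22.9998.
Deadweight loss = ½ × 1.9166 × 22.9998 = $22.04 thousand.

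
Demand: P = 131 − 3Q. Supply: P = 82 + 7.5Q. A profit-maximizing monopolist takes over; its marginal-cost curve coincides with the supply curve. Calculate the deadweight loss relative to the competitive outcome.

5.65

Competitive equilibrium: 131 − 3Q = 82 + 7.5Q → Q* = 4.6667, P* = 117.
Marginal revenue: MR = 131 − 6Q. Set MR = MC: 131 − 6Q = 82 + 7.5Q → Q_m = 3.6296.
Price P_m = 131 − 3·3.6296 = 120.1112; MC(Q_m) = 82 + 7.5·3.6296 = 109.222.
Competitive Q* = 4.6667, so ΔQ = 1.0371; wedge = 120.1112 − 109.222 = 10.8892.
DWL = ½ × 1.0371 × 10.8892 = 5.65.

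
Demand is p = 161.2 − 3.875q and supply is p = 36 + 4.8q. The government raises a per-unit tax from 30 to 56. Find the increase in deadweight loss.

128.88

Competitive equilibrium: 161.2 − 3.875q = 36 + 4.8q → q* = 14.4323, p* = 105.2749.
For a per-unit tax t: Δq = t/8.675, so DWL = ½·t·(t/8.675) = t²/17.35.
At t = 30: DWL = 51.873. At t = 56: DWL = 180.749.
Increase = 180.749 − 51.873 = 128.88.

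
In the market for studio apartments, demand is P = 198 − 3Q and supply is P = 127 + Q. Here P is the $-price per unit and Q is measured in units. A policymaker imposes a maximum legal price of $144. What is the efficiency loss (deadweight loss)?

$1.125

Competitive equilibrium: 198 − 3Q = 127 + Q → Q* = 17.75, P* = 144.75.
At the ceiling P = 144, quantity supplied = (144 − 127)/1 = 17.
Willingness to pay at Q' = 17: 198 − 3·17 = 147.
ΔQ = 17.75 − 17 = 0.75; wedge = 147 − 144 = 3.
Deadweight loss = ½ × 0.75 × 3 = $1.125.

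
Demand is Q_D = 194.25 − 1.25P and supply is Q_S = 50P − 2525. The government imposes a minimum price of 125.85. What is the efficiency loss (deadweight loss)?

3394.41

In inverse form: demand P = 155.4 − 0.8Q, supply P = 50.5 + 0.02Q.
Competitive equilibrium: 155.4 − 0.8Q = 50.5 + 0.02Q → Q* = 127.9268, P* = 53.0585.
At the floor P = 125.85, quantity demanded = (155.4 − 125.85)/0.8 = 36.9375.
Sellers' marginal cost at Q' = 36.9375: 50.5 + 0.02·36.9375 = 51.2388.
ΔQ = 127.9268 − 36.9375 = 90.9893; wedge = 125.85 − 51.2388 = 74.6112.
DWL = ½ × 90.9893 × 74.6112 = 3394.41.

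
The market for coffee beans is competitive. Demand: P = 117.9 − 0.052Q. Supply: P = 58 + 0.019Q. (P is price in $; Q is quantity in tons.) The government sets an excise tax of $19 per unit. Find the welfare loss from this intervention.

Competitive equilibrium: 117.9 − 0.052Q = 58 + 0.019Q → Q* = 843.662, P* = 74.0296.
With the tax, the buyer price exceeds the seller price by 19: (117.9 − 0.052Q) − (58 + 0.019Q) = 19 → Q' = 576.0563.
ΔQ = 843.662 − 576.0563 = 267.6057; the wedge equals the tax, 19.
The triangle = ½ × 267.6057 × 19 = $2542.25.

$2542.25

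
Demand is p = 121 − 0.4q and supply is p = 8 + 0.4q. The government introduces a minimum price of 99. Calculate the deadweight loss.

2975.625

Competitive equilibrium: 121 − 0.4q = 8 + 0.4q → q* = 141.25, p* = 64.5.
At the floor p = 99, quantity demanded = (121 − 99)/0.4 = 55.
Sellers' marginal cost at q' = 55: 8 + 0.4·55 = 30.
Δq = 141.25 − 55 = 86.25; wedge = 99 − 30 = 69.
The triangle = ½ × 86.25 × 69 = 2975.625.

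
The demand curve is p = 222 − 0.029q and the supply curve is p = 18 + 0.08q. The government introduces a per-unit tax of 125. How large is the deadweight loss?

71674.31

Competitive equilibrium: 222 − 0.029q = 18 + 0.08q → q* = 1871.5596, p* = 167.7248.
With the tax, the buyer price exceeds the seller price by 125: (222 − 0.029q) − (18 + 0.08q) = 125 → q' = 724.7706.
Δq = 1871.5596 − 724.7706 = 1146.789; the wedge equals the tax, 125.
Deadweight loss = ½ × 1146.789 × 125 = 71674.31.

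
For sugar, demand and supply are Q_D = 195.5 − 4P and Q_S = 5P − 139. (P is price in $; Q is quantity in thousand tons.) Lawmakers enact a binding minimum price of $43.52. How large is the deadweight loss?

In inverse form: demand P = 48.875 − 0.25Q, supply P = 27.8 + 0.2Q.
Competitive equilibrium: 48.875 − 0.25Q = 27.8 + 0.2Q → Q* = 46.8333, P* = 37.1667.
At the floor P = 43.52, quantity demanded = (48.875 − 43.52)/0.25 = 21.42.
Sellers' marginal cost at Q' = 21.42: 27.8 + 0.2·21.42 = 32.084.
ΔQ = 46.8333 − 21.42 = 25.4133; wedge = 43.52 − 32.084 = 11.436.
Deadweight loss = ½ × 25.4133 × 11.436 = $145.31 thousand.

$145.31 thousand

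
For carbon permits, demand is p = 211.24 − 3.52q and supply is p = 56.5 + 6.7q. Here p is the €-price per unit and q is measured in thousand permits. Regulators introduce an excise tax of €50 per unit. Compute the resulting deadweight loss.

Competitive equilibrium: 211.24 − 3.52q = 56.5 + 6.7q → q* = 15.1409, p* = 157.944.
With the tax, the buyer price exceeds the seller price by 50: (211.24 − 3.52q) − (56.5 + 6.7q) = 50 → q' = 10.2485.
Δq = 15.1409 − 10.2485 = 4.8924; the wedge equals the tax, 50.
Welfare loss = ½ × 4.8924 × 50 = €122.31 thousand.

€122.31 thousand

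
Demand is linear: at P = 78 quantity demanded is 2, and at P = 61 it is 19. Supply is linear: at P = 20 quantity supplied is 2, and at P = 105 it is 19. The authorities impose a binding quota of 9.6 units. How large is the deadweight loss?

12.81

Demand slope = (61 − 78)/(19 − 2) = −1, so P = 80 − Q.
Supply slope = (105 − 20)/(19 − 2) = 5, so P = 10 + 5Q.
Competitive equilibrium: 80 − Q = 10 + 5Q → Q* = 11.6667, P* = 68.3333.
At Q = 9.6: demand price = 80 − 1·9.6 = 70.4; supply price = 10 + 5·9.6 = 58.
ΔQ = 11.6667 − 9.6 = 2.0667; wedge = 70.4 − 58 = 12.4.
DWL = ½ × 2.0667 × 12.4 = 12.81.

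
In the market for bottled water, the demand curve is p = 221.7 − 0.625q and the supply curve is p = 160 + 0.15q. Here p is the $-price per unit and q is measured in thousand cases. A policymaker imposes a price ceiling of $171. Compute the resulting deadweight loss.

Competitive equilibrium: 221.7 − 0.625q = 160 + 0.15q → q* = 79.6129, p* = 171.9419.
At the ceiling p = 171, quantity supplied = (171 − 160)/0.15 = 73.3333.
Willingness to pay at q' = 73.3333: 221.7 − 0.625·73.3333 = 175.8667.
Δq = 79.6129 − 73.3333 = 6.2796; wedge = 175.8667 − 171 = 4.8667.
The triangle = ½ × 6.2796 × 4.8667 = $15.28 thousand.

$15.28 thousand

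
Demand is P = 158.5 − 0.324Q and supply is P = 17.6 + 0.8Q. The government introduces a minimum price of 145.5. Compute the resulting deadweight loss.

Competitive equilibrium: 158.5 − 0.324Q = 17.6 + 0.8Q → Q* = 125.355872, P* = 117.884698.
At the floor P = 145.5, quantity demanded = (158.5 − 145.5)/0.324 = 40.123457.
Sellers' marginal cost at Q' = 40.123457: 17.6 + 0.8·40.123457 = 49.698766.
ΔQ = 125.355872 − 40.123457 = 85.232415; wedge = 145.5 − 49.698766 = 95.801234.
Deadweight loss = ½ × 85.232415 × 95.801234 = 4082.69.

4082.69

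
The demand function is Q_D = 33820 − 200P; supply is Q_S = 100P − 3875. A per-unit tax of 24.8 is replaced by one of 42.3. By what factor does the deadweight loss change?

2.909

In inverse form: demand P = 169.1 − 0.005Q, supply P = 38.75 + 0.01Q.
Competitive equilibrium: 169.1 − 0.005Q = 38.75 + 0.01Q → Q* = 8690, P* = 125.65.
For a per-unit tax t: ΔQ = t/0.015, so DWL = ½·t·(t/0.015) = t²/0.03.
At t = 24.8: DWL = 20501.333. At t = 42.3: DWL = 59643.
Ratio = (42.3/24.8)² = 2.909.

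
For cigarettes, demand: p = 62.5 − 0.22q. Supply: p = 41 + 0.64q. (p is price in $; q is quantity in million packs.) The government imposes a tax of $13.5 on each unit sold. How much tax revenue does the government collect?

Competitive equilibrium: 62.5 − 0.22q = 41 + 0.64q → q* = 25, p* = 57.
With the tax, the buyer price exceeds the seller price by 13.5: (62.5 − 0.22q) − (41 + 0.64q) = 13.5 → q' = 9.3023.
Tax revenue = 13.5 × 9.3023 = $125.58 million.

$125.58 million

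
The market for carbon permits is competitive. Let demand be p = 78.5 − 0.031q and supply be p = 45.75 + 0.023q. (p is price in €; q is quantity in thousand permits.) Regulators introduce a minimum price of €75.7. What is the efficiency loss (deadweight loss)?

€7193.34 thousand

Competitive equilibrium: 78.5 − 0.031q = 45.75 + 0.023q → q* = 606.48148, p* = 59.69907.
At the floor p = 75.7, quantity demanded = (78.5 − 75.7)/0.031 = 90.32258.
Sellers' marginal cost at q' = 90.32258: 45.75 + 0.023·90.32258 = 47.82742.
Δq = 606.48148 − 90.32258 = 516.1589; wedge = 75.7 − 47.82742 = 27.87258.
Welfare loss = ½ × 516.1589 × 27.87258 = €7193.34 thousand.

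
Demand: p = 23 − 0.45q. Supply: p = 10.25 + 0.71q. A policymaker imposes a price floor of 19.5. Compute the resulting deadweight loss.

5.99

Competitive equilibrium: 23 − 0.45q = 10.25 + 0.71q → q* = 10.9914, p* = 18.0539.
At the floor p = 19.5, quantity demanded = (23 − 19.5)/0.45 = 7.7778.
Sellers' marginal cost at q' = 7.7778: 10.25 + 0.71·7.7778 = 15.7722.
Δq = 10.9914 − 7.7778 = 3.2136; wedge = 19.5 − 15.7722 = 3.7278.
The triangle = ½ × 3.2136 × 3.7278 = 5.99.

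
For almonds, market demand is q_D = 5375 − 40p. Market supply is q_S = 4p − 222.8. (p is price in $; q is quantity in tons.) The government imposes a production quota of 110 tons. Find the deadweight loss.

$4263.60

In inverse form: demand p = 134.375 − 0.025q, supply p = 55.7 + 0.25q.
Competitive equilibrium: 134.375 − 0.025q = 55.7 + 0.25q → q* = 286.0909, p* = 127.2227.
At q = 110: demand price = 134.375 − 0.025·110 = 131.625; supply price = 55.7 + 0.25·110 = 83.2.
Δq = 286.0909 − 110 = 176.0909; wedge = 131.625 − 83.2 = 48.425.
The triangle = ½ × 176.0909 × 48.425 = $4263.60.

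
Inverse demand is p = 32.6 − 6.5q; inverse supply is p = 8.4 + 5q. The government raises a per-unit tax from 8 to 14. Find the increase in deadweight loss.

Competitive equilibrium: 32.6 − 6.5q = 8.4 + 5q → q* = 2.1043, p* = 18.9217.
For a per-unit tax t: Δq = t/11.5, so DWL = ½·t·(t/11.5) = t²/23.
At t = 8: DWL = 2.783. At t = 14: DWL = 8.522.
Increase = 8.522 − 2.783 = 5.74.

5.74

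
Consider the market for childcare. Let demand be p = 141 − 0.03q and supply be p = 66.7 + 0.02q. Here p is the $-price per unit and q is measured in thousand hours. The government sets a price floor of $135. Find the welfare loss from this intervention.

$41344.90 thousand

Competitive equilibrium: 141 − 0.03q = 66.7 + 0.02q → q* = 1486, p* = 96.42.
At the floor p = 135, quantity demanded = (141 − 135)/0.03 = 200.
Sellers' marginal cost at q' = 200: 66.7 + 0.02·200 = 70.7.
Δq = 1486 − 200 = 1286; wedge = 135 − 70.7 = 64.3.
Welfare loss = ½ × 1286 × 64.3 = $41344.90 thousand.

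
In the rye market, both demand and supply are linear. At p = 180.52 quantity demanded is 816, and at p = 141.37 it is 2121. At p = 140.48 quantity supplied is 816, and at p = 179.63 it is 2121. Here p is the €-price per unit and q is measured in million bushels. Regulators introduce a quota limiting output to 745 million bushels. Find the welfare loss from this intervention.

Demand slope = (141.37 − 180.52)/(2121 − 816) = −0.03, so p = 205 − 0.03q.
Supply slope = (179.63 − 140.48)/(2121 − 816) = 0.03, so p = 116 + 0.03q.
Competitive equilibrium: 205 − 0.03q = 116 + 0.03q → q* = 1483.3333, p* = 160.5.
At q = 745: demand price = 205 − 0.03·745 = 182.65; supply price = 116 + 0.03·745 = 138.35.
Δq = 1483.3333 − 745 = 738.3333; wedge = 182.65 − 138.35 = 44.3.
Deadweight loss = ½ × 738.3333 × 44.3 = €16354.08 million.

€16354.08 million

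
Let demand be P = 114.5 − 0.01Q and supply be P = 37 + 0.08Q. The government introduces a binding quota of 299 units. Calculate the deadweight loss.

Competitive equilibrium: 114.5 − 0.01Q = 37 + 0.08Q → Q* = 861.1111, P* = 105.8889.
At Q = 299: demand price = 114.5 − 0.01·299 = 111.51; supply price = 37 + 0.08·299 = 60.92.
ΔQ = 861.1111 − 299 = 562.1111; wedge = 111.51 − 60.92 = 50.59.
DWL = ½ × 562.1111 × 50.59 = 14218.60.

14218.60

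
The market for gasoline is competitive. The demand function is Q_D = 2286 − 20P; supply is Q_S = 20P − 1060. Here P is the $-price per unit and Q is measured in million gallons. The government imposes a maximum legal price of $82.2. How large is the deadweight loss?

In inverse form: demand P = 114.3 − 0.05Q, supply P = 53 + 0.05Q.
Competitive equilibrium: 114.3 − 0.05Q = 53 + 0.05Q → Q* = 613, P* = 83.65.
At the ceiling P = 82.2, quantity supplied = (82.2 − 53)/0.05 = 584.
Willingness to pay at Q' = 584: 114.3 − 0.05·584 = 85.1.
ΔQ = 613 − 584 = 29; wedge = 85.1 − 82.2 = 2.9.
The triangle = ½ × 29 × 2.9 = $42.05 million.

$42.05 million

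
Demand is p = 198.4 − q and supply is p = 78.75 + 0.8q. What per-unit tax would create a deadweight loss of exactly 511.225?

42.9

Competitive equilibrium: 198.4 − q = 78.75 + 0.8q → q* = 66.4722, p* = 131.9278.
A tax t gives Δq = t/1.8 and wedge t, so DWL = t²/3.6.
t²/3.6 = 511.225 → t² = 1840.41 → t = 42.9.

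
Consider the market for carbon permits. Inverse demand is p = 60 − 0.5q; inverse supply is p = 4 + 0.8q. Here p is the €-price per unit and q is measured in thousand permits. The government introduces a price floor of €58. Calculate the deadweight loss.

Competitive equilibrium: 60 − 0.5q = 4 + 0.8q → q* = 43.0769, p* = 38.4615.
At the floor p = 58, quantity demanded = (60 − 58)/0.5 = 4.
Sellers' marginal cost at q' = 4: 4 + 0.8·4 = 7.2.
Δq = 43.0769 − 4 = 39.0769; wedge = 58 − 7.2 = 50.8.
Welfare loss = ½ × 39.0769 × 50.8 = €992.55 thousand.

€992.55 thousand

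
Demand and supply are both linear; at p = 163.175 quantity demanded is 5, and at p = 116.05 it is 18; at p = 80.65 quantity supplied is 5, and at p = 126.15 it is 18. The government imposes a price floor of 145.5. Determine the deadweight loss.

Demand slope = (116.05 − 163.175)/(18 − 5) = −3.625, so p = 181.3 − 3.625q.
Supply slope = (126.15 − 80.65)/(18 − 5) = 3.5, so p = 63.15 + 3.5q.
Competitive equilibrium: 181.3 − 3.625q = 63.15 + 3.5q → q* = 16.5825, p* = 121.1886.
At the floor p = 145.5, quantity demanded = (181.3 − 145.5)/3.625 = 9.8759.
Sellers' marginal cost at q' = 9.8759: 63.15 + 3.5·9.8759 = 97.7157.
Δq = 16.5825 − 9.8759 = 6.7066; wedge = 145.5 − 97.7157 = 47.7843.
Welfare loss = ½ × 6.7066 × 47.7843 = 160.24.

160.24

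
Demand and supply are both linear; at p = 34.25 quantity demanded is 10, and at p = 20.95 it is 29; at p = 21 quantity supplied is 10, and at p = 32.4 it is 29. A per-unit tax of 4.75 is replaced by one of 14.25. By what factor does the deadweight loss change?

9

Demand slope = (20.95 − 34.25)/(29 − 10) = −0.7, so p = 41.25 − 0.7q.
Supply slope = (32.4 − 21)/(29 − 10) = 0.6, so p = 15 + 0.6q.
Competitive equilibrium: 41.25 − 0.7q = 15 + 0.6q → q* = 20.1923, p* = 27.1154.
For a per-unit tax t: Δq = t/1.3, so DWL = ½·t·(t/1.3) = t²/2.6.
At t = 4.75: DWL = 8.678. At t = 14.25: DWL = 78.101.
Ratio = (14.25/4.75)² = 9.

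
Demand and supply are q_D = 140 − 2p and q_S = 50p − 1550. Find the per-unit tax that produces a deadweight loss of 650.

26

In inverse form: demand p = 70 − 0.5q, supply p = 31 + 0.02q.
Competitive equilibrium: 70 − 0.5q = 31 + 0.02q → q* = 75, p* = 32.5.
A tax t gives Δq = t/0.52 and wedge t, so DWL = t²/1.04.
t²/1.04 = 650 → t² = 676 → t = 26.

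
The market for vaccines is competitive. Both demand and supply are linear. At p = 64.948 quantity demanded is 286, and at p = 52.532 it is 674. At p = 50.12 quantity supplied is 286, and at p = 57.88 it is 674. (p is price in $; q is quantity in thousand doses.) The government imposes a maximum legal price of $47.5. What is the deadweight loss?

Demand slope = (52.532 − 64.948)/(674 − 286) = −0.032, so p = 74.1 − 0.032q.
Supply slope = (57.88 − 50.12)/(674 − 286) = 0.02, so p = 44.4 + 0.02q.
Competitive equilibrium: 74.1 − 0.032q = 44.4 + 0.02q → q* = 571.1538, p* = 55.8231.
At the ceiling p = 47.5, quantity supplied = (47.5 − 44.4)/0.02 = 155.
Willingness to pay at q' = 155: 74.1 − 0.032·155 = 69.14.
Δq = 571.1538 − 155 = 416.1538; wedge = 69.14 − 47.5 = 21.64.
Deadweight loss = ½ × 416.1538 × 21.64 = $4502.78 thousand.

$4502.78 thousand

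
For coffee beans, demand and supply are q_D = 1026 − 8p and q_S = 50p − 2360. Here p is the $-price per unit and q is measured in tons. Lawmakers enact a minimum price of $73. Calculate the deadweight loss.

$991.87

In inverse form: demand p = 128.25 − 0.125q, supply p = 47.2 + 0.02q.
Competitive equilibrium: 128.25 − 0.125q = 47.2 + 0.02q → q* = 558.9655, p* = 58.3793.
At the floor p = 73, quantity demanded = (128.25 − 73)/0.125 = 442.
Sellers' marginal cost at q' = 442: 47.2 + 0.02·442 = 56.04.
Δq = 558.9655 − 442 = 116.9655; wedge = 73 − 56.04 = 16.96.
Welfare loss = ½ × 116.9655 × 16.96 = $991.87.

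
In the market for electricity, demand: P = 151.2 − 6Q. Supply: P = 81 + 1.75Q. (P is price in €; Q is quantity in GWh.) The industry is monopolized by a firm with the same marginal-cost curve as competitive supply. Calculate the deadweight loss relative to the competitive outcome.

Competitive equilibrium: 151.2 − 6Q = 81 + 1.75Q → Q* = 9.0581, P* = 96.8516.
Marginal revenue: MR = 151.2 − 12Q. Set MR = MC: 151.2 − 12Q = 81 + 1.75Q → Q_m = 5.1055.
Price P_m = 151.2 − 6·5.1055 = 120.567; MC(Q_m) = 81 + 1.75·5.1055 = 89.9346.
Competitive Q* = 9.0581, so ΔQ = 3.9526; wedge = 120.567 − 89.9346 = 30.6324.
Deadweight loss = ½ × 3.9526 × 30.6324 = €60.54.

€60.54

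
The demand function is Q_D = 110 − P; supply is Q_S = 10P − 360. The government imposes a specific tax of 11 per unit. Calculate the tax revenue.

630

In inverse form: demand P = 110 − Q, supply P = 36 + 0.1Q.
Competitive equilibrium: 110 − Q = 36 + 0.1Q → Q* = 67.2727, P* = 42.7273.
With the tax, the buyer price exceeds the seller price by 11: (110 − Q) − (36 + 0.1Q) = 11 → Q' = 57.2727.
Tax revenue = 11 × 57.2727 = 630.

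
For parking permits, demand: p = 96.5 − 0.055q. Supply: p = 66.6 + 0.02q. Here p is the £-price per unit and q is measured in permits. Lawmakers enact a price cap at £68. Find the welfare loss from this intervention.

Competitive equilibrium: 96.5 − 0.055q = 66.6 + 0.02q → q* = 398.6667, p* = 74.5733.
At the ceiling p = 68, quantity supplied = (68 − 66.6)/0.02 = 70.
Willingness to pay at q' = 70: 96.5 − 0.055·70 = 92.65.
Δq = 398.6667 − 70 = 328.6667; wedge = 92.65 − 68 = 24.65.
Deadweight loss = ½ × 328.6667 × 24.65 = £4050.82.

£4050.82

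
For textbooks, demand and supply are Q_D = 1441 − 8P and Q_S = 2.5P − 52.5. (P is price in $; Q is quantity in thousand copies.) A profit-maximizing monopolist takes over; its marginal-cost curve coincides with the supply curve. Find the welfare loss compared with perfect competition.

In inverse form: demand P = 180.125 − 0.125Q, supply P = 21 + 0.4Q.
Competitive equilibrium: 180.125 − 0.125Q = 21 + 0.4Q → Q* = 303.09524, P* = 142.2381.
Marginal revenue: MR = 180.125 − 0.25Q. Set MR = MC: 180.125 − 0.25Q = 21 + 0.4Q → Q_m = 244.80769.
Price P_m = 180.125 − 0.125·244.80769 = 149.52404; MC(Q_m) = 21 + 0.4·244.80769 = 118.92308.
Competitive Q* = 303.09524, so ΔQ = 58.28755; wedge = 149.52404 − 118.92308 = 30.60096.
DWL = ½ × 58.28755 × 30.60096 = $891.83 thousand.

$891.83 thousand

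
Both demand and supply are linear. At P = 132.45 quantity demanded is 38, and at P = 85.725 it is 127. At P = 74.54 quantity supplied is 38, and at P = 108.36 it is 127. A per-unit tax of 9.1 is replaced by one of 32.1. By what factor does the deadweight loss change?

Demand slope = (85.725 − 132.45)/(127 − 38) = −0.525, so P = 152.4 − 0.525Q.
Supply slope = (108.36 − 74.54)/(127 − 38) = 0.38, so P = 60.1 + 0.38Q.
Competitive equilibrium: 152.4 − 0.525Q = 60.1 + 0.38Q → Q* = 101.989, P* = 98.8558.
For a per-unit tax t: ΔQ = t/0.905, so DWL = ½·t·(t/0.905) = t²/1.81.
At t = 9.1: DWL = 45.751. At t = 32.1: DWL = 569.287.
Ratio = (32.1/9.1)² = 12.443.

12.443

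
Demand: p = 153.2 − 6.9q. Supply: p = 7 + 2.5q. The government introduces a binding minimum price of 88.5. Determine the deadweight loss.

Competitive equilibrium: 153.2 − 6.9q = 7 + 2.5q → q* = 15.5532, p* = 45.883.
At the floor p = 88.5, quantity demanded = (153.2 − 88.5)/6.9 = 9.3768.
Sellers' marginal cost at q' = 9.3768: 7 + 2.5·9.3768 = 30.442.
Δq = 15.5532 − 9.3768 = 6.1764; wedge = 88.5 − 30.442 = 58.058.
Deadweight loss = ½ × 6.1764 × 58.058 = 179.29.

179.29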